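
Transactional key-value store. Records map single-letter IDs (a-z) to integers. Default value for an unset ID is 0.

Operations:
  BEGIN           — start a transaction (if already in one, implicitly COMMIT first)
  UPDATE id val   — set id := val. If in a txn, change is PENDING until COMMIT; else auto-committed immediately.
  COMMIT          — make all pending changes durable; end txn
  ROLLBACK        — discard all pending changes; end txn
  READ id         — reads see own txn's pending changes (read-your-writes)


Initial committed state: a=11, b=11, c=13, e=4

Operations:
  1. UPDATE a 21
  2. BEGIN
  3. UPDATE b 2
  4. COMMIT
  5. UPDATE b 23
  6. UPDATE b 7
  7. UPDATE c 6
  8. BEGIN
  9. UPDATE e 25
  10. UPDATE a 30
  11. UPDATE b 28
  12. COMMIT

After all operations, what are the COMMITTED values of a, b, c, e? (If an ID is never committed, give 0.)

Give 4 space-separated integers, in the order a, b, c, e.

Initial committed: {a=11, b=11, c=13, e=4}
Op 1: UPDATE a=21 (auto-commit; committed a=21)
Op 2: BEGIN: in_txn=True, pending={}
Op 3: UPDATE b=2 (pending; pending now {b=2})
Op 4: COMMIT: merged ['b'] into committed; committed now {a=21, b=2, c=13, e=4}
Op 5: UPDATE b=23 (auto-commit; committed b=23)
Op 6: UPDATE b=7 (auto-commit; committed b=7)
Op 7: UPDATE c=6 (auto-commit; committed c=6)
Op 8: BEGIN: in_txn=True, pending={}
Op 9: UPDATE e=25 (pending; pending now {e=25})
Op 10: UPDATE a=30 (pending; pending now {a=30, e=25})
Op 11: UPDATE b=28 (pending; pending now {a=30, b=28, e=25})
Op 12: COMMIT: merged ['a', 'b', 'e'] into committed; committed now {a=30, b=28, c=6, e=25}
Final committed: {a=30, b=28, c=6, e=25}

Answer: 30 28 6 25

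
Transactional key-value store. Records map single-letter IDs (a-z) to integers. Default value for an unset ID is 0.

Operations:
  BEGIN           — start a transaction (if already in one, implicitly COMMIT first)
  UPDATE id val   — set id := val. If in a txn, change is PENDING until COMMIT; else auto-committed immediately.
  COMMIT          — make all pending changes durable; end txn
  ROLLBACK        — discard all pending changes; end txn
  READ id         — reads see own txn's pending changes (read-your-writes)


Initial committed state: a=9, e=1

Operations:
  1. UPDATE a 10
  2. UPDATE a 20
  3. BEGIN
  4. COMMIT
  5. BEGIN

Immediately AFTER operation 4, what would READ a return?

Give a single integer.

Answer: 20

Derivation:
Initial committed: {a=9, e=1}
Op 1: UPDATE a=10 (auto-commit; committed a=10)
Op 2: UPDATE a=20 (auto-commit; committed a=20)
Op 3: BEGIN: in_txn=True, pending={}
Op 4: COMMIT: merged [] into committed; committed now {a=20, e=1}
After op 4: visible(a) = 20 (pending={}, committed={a=20, e=1})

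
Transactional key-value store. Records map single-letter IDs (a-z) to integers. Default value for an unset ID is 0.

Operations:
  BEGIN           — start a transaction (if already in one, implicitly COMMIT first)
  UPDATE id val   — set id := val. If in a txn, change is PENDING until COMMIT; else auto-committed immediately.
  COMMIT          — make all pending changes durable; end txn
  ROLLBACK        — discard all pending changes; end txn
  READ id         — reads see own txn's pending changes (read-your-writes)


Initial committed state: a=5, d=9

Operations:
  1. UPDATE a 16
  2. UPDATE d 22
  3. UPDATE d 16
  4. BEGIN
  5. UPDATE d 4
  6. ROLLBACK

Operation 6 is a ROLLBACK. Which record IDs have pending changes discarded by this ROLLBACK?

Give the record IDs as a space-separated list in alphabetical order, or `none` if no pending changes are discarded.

Initial committed: {a=5, d=9}
Op 1: UPDATE a=16 (auto-commit; committed a=16)
Op 2: UPDATE d=22 (auto-commit; committed d=22)
Op 3: UPDATE d=16 (auto-commit; committed d=16)
Op 4: BEGIN: in_txn=True, pending={}
Op 5: UPDATE d=4 (pending; pending now {d=4})
Op 6: ROLLBACK: discarded pending ['d']; in_txn=False
ROLLBACK at op 6 discards: ['d']

Answer: d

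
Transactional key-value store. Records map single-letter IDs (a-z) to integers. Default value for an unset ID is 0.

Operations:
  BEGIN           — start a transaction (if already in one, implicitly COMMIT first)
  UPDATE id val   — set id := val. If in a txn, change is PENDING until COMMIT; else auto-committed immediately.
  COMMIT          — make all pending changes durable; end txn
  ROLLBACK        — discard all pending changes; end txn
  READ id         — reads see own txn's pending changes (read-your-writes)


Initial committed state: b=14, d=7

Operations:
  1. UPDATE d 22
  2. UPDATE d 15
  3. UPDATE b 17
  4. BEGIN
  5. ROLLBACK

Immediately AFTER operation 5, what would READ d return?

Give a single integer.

Initial committed: {b=14, d=7}
Op 1: UPDATE d=22 (auto-commit; committed d=22)
Op 2: UPDATE d=15 (auto-commit; committed d=15)
Op 3: UPDATE b=17 (auto-commit; committed b=17)
Op 4: BEGIN: in_txn=True, pending={}
Op 5: ROLLBACK: discarded pending []; in_txn=False
After op 5: visible(d) = 15 (pending={}, committed={b=17, d=15})

Answer: 15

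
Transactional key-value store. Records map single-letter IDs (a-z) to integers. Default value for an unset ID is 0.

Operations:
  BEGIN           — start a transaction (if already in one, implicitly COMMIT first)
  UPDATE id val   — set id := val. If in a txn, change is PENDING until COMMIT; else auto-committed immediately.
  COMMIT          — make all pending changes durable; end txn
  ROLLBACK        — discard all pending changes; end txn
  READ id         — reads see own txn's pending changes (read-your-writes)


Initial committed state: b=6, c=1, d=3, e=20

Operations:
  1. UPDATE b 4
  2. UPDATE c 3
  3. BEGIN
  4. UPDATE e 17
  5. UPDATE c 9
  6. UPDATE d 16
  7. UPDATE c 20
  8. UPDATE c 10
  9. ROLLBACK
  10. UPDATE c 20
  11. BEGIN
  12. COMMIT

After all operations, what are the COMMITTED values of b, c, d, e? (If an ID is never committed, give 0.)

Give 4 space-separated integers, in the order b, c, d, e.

Initial committed: {b=6, c=1, d=3, e=20}
Op 1: UPDATE b=4 (auto-commit; committed b=4)
Op 2: UPDATE c=3 (auto-commit; committed c=3)
Op 3: BEGIN: in_txn=True, pending={}
Op 4: UPDATE e=17 (pending; pending now {e=17})
Op 5: UPDATE c=9 (pending; pending now {c=9, e=17})
Op 6: UPDATE d=16 (pending; pending now {c=9, d=16, e=17})
Op 7: UPDATE c=20 (pending; pending now {c=20, d=16, e=17})
Op 8: UPDATE c=10 (pending; pending now {c=10, d=16, e=17})
Op 9: ROLLBACK: discarded pending ['c', 'd', 'e']; in_txn=False
Op 10: UPDATE c=20 (auto-commit; committed c=20)
Op 11: BEGIN: in_txn=True, pending={}
Op 12: COMMIT: merged [] into committed; committed now {b=4, c=20, d=3, e=20}
Final committed: {b=4, c=20, d=3, e=20}

Answer: 4 20 3 20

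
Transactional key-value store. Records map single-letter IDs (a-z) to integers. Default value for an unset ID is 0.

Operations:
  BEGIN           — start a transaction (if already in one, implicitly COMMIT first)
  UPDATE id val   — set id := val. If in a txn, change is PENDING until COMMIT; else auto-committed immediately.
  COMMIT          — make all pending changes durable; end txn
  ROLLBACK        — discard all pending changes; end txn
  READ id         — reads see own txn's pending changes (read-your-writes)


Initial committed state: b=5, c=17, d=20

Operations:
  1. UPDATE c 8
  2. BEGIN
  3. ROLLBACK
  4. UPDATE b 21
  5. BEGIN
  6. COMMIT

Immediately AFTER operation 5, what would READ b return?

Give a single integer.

Answer: 21

Derivation:
Initial committed: {b=5, c=17, d=20}
Op 1: UPDATE c=8 (auto-commit; committed c=8)
Op 2: BEGIN: in_txn=True, pending={}
Op 3: ROLLBACK: discarded pending []; in_txn=False
Op 4: UPDATE b=21 (auto-commit; committed b=21)
Op 5: BEGIN: in_txn=True, pending={}
After op 5: visible(b) = 21 (pending={}, committed={b=21, c=8, d=20})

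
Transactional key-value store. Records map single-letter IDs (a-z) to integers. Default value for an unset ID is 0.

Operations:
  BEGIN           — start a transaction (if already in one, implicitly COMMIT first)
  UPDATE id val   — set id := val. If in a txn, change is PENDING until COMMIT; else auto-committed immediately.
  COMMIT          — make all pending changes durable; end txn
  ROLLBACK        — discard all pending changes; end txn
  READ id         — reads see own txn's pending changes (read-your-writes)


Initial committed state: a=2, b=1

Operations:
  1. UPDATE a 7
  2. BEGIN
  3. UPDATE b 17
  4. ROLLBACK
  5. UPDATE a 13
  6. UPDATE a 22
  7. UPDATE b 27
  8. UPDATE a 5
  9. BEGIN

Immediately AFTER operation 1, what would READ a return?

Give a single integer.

Initial committed: {a=2, b=1}
Op 1: UPDATE a=7 (auto-commit; committed a=7)
After op 1: visible(a) = 7 (pending={}, committed={a=7, b=1})

Answer: 7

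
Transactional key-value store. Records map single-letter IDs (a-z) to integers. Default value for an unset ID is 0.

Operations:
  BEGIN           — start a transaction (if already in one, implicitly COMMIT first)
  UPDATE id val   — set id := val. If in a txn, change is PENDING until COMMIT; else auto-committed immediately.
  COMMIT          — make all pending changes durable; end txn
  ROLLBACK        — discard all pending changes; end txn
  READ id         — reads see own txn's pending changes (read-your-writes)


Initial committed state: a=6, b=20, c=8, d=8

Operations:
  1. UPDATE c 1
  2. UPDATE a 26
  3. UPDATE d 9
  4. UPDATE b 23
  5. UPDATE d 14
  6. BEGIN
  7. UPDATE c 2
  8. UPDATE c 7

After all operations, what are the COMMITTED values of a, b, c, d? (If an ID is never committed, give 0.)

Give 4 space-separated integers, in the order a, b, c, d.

Answer: 26 23 1 14

Derivation:
Initial committed: {a=6, b=20, c=8, d=8}
Op 1: UPDATE c=1 (auto-commit; committed c=1)
Op 2: UPDATE a=26 (auto-commit; committed a=26)
Op 3: UPDATE d=9 (auto-commit; committed d=9)
Op 4: UPDATE b=23 (auto-commit; committed b=23)
Op 5: UPDATE d=14 (auto-commit; committed d=14)
Op 6: BEGIN: in_txn=True, pending={}
Op 7: UPDATE c=2 (pending; pending now {c=2})
Op 8: UPDATE c=7 (pending; pending now {c=7})
Final committed: {a=26, b=23, c=1, d=14}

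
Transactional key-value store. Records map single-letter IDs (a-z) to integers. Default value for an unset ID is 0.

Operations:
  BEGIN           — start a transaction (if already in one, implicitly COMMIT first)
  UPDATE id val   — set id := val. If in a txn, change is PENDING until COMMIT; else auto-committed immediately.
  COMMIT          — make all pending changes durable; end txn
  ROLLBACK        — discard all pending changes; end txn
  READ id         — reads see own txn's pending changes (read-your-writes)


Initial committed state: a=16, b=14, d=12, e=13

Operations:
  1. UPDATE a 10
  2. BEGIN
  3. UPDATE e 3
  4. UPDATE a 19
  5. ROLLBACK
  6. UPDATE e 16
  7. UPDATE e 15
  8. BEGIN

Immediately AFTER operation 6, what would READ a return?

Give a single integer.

Initial committed: {a=16, b=14, d=12, e=13}
Op 1: UPDATE a=10 (auto-commit; committed a=10)
Op 2: BEGIN: in_txn=True, pending={}
Op 3: UPDATE e=3 (pending; pending now {e=3})
Op 4: UPDATE a=19 (pending; pending now {a=19, e=3})
Op 5: ROLLBACK: discarded pending ['a', 'e']; in_txn=False
Op 6: UPDATE e=16 (auto-commit; committed e=16)
After op 6: visible(a) = 10 (pending={}, committed={a=10, b=14, d=12, e=16})

Answer: 10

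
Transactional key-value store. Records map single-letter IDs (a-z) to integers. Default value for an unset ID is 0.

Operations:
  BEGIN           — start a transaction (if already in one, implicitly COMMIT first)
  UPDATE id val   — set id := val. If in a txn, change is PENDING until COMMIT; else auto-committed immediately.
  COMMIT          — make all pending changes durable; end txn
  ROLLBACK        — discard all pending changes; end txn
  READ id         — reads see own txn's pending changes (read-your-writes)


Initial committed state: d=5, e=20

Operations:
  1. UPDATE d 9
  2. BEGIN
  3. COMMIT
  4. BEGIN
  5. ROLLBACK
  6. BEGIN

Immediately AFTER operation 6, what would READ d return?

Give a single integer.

Answer: 9

Derivation:
Initial committed: {d=5, e=20}
Op 1: UPDATE d=9 (auto-commit; committed d=9)
Op 2: BEGIN: in_txn=True, pending={}
Op 3: COMMIT: merged [] into committed; committed now {d=9, e=20}
Op 4: BEGIN: in_txn=True, pending={}
Op 5: ROLLBACK: discarded pending []; in_txn=False
Op 6: BEGIN: in_txn=True, pending={}
After op 6: visible(d) = 9 (pending={}, committed={d=9, e=20})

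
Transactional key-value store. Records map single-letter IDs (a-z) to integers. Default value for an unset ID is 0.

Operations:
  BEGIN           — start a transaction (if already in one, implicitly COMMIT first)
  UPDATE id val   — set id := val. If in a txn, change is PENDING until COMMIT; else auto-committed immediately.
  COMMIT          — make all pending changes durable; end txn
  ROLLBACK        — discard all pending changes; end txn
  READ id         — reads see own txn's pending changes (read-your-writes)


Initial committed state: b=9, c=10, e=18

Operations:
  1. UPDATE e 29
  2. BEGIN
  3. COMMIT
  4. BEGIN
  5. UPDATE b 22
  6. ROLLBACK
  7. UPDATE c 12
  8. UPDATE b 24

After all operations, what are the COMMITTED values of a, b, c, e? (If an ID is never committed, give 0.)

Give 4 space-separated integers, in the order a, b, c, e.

Answer: 0 24 12 29

Derivation:
Initial committed: {b=9, c=10, e=18}
Op 1: UPDATE e=29 (auto-commit; committed e=29)
Op 2: BEGIN: in_txn=True, pending={}
Op 3: COMMIT: merged [] into committed; committed now {b=9, c=10, e=29}
Op 4: BEGIN: in_txn=True, pending={}
Op 5: UPDATE b=22 (pending; pending now {b=22})
Op 6: ROLLBACK: discarded pending ['b']; in_txn=False
Op 7: UPDATE c=12 (auto-commit; committed c=12)
Op 8: UPDATE b=24 (auto-commit; committed b=24)
Final committed: {b=24, c=12, e=29}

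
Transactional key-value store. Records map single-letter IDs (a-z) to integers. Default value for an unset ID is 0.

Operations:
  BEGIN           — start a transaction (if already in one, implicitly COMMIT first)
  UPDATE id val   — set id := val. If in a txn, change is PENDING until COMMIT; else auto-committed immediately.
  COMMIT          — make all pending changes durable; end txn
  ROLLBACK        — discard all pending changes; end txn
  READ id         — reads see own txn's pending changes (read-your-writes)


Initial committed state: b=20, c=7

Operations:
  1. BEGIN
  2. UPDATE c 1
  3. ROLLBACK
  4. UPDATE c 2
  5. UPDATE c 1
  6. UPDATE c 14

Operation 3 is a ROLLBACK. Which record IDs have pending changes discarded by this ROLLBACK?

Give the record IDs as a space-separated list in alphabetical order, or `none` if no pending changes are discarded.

Answer: c

Derivation:
Initial committed: {b=20, c=7}
Op 1: BEGIN: in_txn=True, pending={}
Op 2: UPDATE c=1 (pending; pending now {c=1})
Op 3: ROLLBACK: discarded pending ['c']; in_txn=False
Op 4: UPDATE c=2 (auto-commit; committed c=2)
Op 5: UPDATE c=1 (auto-commit; committed c=1)
Op 6: UPDATE c=14 (auto-commit; committed c=14)
ROLLBACK at op 3 discards: ['c']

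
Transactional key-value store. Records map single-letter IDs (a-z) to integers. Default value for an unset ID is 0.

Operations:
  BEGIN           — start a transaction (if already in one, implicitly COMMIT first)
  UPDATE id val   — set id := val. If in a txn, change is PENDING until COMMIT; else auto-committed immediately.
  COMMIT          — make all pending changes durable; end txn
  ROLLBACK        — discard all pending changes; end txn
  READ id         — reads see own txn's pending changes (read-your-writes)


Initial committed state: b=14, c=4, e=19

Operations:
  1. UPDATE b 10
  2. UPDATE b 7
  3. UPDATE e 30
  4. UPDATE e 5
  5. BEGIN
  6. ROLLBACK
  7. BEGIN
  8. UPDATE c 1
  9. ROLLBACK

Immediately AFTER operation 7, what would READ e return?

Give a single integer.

Initial committed: {b=14, c=4, e=19}
Op 1: UPDATE b=10 (auto-commit; committed b=10)
Op 2: UPDATE b=7 (auto-commit; committed b=7)
Op 3: UPDATE e=30 (auto-commit; committed e=30)
Op 4: UPDATE e=5 (auto-commit; committed e=5)
Op 5: BEGIN: in_txn=True, pending={}
Op 6: ROLLBACK: discarded pending []; in_txn=False
Op 7: BEGIN: in_txn=True, pending={}
After op 7: visible(e) = 5 (pending={}, committed={b=7, c=4, e=5})

Answer: 5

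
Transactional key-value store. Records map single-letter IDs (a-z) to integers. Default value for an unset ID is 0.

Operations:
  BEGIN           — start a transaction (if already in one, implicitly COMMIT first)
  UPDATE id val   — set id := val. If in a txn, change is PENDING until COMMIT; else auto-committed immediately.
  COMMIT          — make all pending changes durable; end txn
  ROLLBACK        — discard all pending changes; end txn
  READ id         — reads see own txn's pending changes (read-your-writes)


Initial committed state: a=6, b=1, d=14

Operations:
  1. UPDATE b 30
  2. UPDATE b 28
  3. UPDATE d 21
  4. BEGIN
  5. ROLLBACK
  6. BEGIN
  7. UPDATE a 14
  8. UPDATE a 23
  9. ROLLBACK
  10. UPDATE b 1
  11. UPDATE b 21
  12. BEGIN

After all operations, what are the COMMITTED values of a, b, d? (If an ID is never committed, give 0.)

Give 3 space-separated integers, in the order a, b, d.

Answer: 6 21 21

Derivation:
Initial committed: {a=6, b=1, d=14}
Op 1: UPDATE b=30 (auto-commit; committed b=30)
Op 2: UPDATE b=28 (auto-commit; committed b=28)
Op 3: UPDATE d=21 (auto-commit; committed d=21)
Op 4: BEGIN: in_txn=True, pending={}
Op 5: ROLLBACK: discarded pending []; in_txn=False
Op 6: BEGIN: in_txn=True, pending={}
Op 7: UPDATE a=14 (pending; pending now {a=14})
Op 8: UPDATE a=23 (pending; pending now {a=23})
Op 9: ROLLBACK: discarded pending ['a']; in_txn=False
Op 10: UPDATE b=1 (auto-commit; committed b=1)
Op 11: UPDATE b=21 (auto-commit; committed b=21)
Op 12: BEGIN: in_txn=True, pending={}
Final committed: {a=6, b=21, d=21}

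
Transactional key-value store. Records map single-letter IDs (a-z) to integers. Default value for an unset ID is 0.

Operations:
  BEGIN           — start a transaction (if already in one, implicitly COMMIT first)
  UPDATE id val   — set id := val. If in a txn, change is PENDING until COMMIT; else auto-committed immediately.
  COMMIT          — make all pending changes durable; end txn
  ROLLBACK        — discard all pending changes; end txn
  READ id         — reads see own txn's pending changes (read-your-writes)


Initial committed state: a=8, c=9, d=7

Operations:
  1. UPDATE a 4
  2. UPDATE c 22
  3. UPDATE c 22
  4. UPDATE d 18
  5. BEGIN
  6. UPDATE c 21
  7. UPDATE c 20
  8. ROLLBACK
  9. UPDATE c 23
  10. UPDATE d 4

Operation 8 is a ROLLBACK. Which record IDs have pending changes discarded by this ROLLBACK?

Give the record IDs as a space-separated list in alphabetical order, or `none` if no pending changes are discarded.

Initial committed: {a=8, c=9, d=7}
Op 1: UPDATE a=4 (auto-commit; committed a=4)
Op 2: UPDATE c=22 (auto-commit; committed c=22)
Op 3: UPDATE c=22 (auto-commit; committed c=22)
Op 4: UPDATE d=18 (auto-commit; committed d=18)
Op 5: BEGIN: in_txn=True, pending={}
Op 6: UPDATE c=21 (pending; pending now {c=21})
Op 7: UPDATE c=20 (pending; pending now {c=20})
Op 8: ROLLBACK: discarded pending ['c']; in_txn=False
Op 9: UPDATE c=23 (auto-commit; committed c=23)
Op 10: UPDATE d=4 (auto-commit; committed d=4)
ROLLBACK at op 8 discards: ['c']

Answer: c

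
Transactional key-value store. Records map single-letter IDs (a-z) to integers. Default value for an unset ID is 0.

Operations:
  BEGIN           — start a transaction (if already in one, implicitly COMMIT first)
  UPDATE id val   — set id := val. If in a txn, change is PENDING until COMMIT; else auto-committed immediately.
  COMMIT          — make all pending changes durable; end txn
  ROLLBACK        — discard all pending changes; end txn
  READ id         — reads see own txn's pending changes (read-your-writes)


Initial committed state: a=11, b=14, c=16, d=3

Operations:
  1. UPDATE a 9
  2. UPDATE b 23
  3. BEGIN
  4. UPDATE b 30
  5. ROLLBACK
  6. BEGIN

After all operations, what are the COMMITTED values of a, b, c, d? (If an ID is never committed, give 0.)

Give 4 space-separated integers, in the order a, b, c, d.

Answer: 9 23 16 3

Derivation:
Initial committed: {a=11, b=14, c=16, d=3}
Op 1: UPDATE a=9 (auto-commit; committed a=9)
Op 2: UPDATE b=23 (auto-commit; committed b=23)
Op 3: BEGIN: in_txn=True, pending={}
Op 4: UPDATE b=30 (pending; pending now {b=30})
Op 5: ROLLBACK: discarded pending ['b']; in_txn=False
Op 6: BEGIN: in_txn=True, pending={}
Final committed: {a=9, b=23, c=16, d=3}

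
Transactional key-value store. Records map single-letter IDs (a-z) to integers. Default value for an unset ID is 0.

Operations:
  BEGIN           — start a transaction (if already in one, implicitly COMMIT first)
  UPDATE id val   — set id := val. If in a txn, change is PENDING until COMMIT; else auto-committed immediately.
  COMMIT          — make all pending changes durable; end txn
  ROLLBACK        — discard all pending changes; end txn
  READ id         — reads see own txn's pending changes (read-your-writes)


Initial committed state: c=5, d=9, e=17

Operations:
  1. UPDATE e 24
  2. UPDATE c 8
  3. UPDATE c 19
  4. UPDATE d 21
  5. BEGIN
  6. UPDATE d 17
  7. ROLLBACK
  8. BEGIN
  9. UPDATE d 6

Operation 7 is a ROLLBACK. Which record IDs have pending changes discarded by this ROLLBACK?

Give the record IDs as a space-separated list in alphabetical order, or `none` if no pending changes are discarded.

Answer: d

Derivation:
Initial committed: {c=5, d=9, e=17}
Op 1: UPDATE e=24 (auto-commit; committed e=24)
Op 2: UPDATE c=8 (auto-commit; committed c=8)
Op 3: UPDATE c=19 (auto-commit; committed c=19)
Op 4: UPDATE d=21 (auto-commit; committed d=21)
Op 5: BEGIN: in_txn=True, pending={}
Op 6: UPDATE d=17 (pending; pending now {d=17})
Op 7: ROLLBACK: discarded pending ['d']; in_txn=False
Op 8: BEGIN: in_txn=True, pending={}
Op 9: UPDATE d=6 (pending; pending now {d=6})
ROLLBACK at op 7 discards: ['d']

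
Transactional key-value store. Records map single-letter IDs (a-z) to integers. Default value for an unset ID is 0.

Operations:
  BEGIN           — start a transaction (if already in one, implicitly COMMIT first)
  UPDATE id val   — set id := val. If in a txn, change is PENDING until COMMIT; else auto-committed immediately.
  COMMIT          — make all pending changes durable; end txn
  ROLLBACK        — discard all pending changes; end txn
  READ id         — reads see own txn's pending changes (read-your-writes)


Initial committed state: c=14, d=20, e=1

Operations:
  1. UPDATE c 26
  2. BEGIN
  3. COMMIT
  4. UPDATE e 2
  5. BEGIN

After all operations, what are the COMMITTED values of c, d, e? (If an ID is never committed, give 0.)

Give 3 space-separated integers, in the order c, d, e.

Initial committed: {c=14, d=20, e=1}
Op 1: UPDATE c=26 (auto-commit; committed c=26)
Op 2: BEGIN: in_txn=True, pending={}
Op 3: COMMIT: merged [] into committed; committed now {c=26, d=20, e=1}
Op 4: UPDATE e=2 (auto-commit; committed e=2)
Op 5: BEGIN: in_txn=True, pending={}
Final committed: {c=26, d=20, e=2}

Answer: 26 20 2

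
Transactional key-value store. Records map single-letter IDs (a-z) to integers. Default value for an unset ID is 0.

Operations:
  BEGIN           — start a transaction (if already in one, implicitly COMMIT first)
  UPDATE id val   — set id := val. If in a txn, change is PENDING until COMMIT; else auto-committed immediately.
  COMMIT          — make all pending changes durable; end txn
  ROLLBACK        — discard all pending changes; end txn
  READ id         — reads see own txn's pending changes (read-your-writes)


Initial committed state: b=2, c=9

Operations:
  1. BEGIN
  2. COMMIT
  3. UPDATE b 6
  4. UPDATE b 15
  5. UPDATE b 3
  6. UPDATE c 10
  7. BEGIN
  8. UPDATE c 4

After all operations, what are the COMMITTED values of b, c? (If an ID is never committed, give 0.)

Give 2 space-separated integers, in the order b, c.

Answer: 3 10

Derivation:
Initial committed: {b=2, c=9}
Op 1: BEGIN: in_txn=True, pending={}
Op 2: COMMIT: merged [] into committed; committed now {b=2, c=9}
Op 3: UPDATE b=6 (auto-commit; committed b=6)
Op 4: UPDATE b=15 (auto-commit; committed b=15)
Op 5: UPDATE b=3 (auto-commit; committed b=3)
Op 6: UPDATE c=10 (auto-commit; committed c=10)
Op 7: BEGIN: in_txn=True, pending={}
Op 8: UPDATE c=4 (pending; pending now {c=4})
Final committed: {b=3, c=10}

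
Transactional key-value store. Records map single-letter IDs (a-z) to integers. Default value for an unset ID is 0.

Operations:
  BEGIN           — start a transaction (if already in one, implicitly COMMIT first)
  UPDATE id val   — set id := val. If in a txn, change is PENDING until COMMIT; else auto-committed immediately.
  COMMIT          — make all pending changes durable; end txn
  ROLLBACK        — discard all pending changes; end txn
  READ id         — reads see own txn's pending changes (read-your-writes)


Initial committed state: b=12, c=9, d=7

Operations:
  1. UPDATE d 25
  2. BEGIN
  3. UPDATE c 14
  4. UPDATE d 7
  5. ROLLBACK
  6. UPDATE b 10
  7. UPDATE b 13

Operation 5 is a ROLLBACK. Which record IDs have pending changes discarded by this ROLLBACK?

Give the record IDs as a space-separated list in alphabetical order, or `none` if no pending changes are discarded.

Initial committed: {b=12, c=9, d=7}
Op 1: UPDATE d=25 (auto-commit; committed d=25)
Op 2: BEGIN: in_txn=True, pending={}
Op 3: UPDATE c=14 (pending; pending now {c=14})
Op 4: UPDATE d=7 (pending; pending now {c=14, d=7})
Op 5: ROLLBACK: discarded pending ['c', 'd']; in_txn=False
Op 6: UPDATE b=10 (auto-commit; committed b=10)
Op 7: UPDATE b=13 (auto-commit; committed b=13)
ROLLBACK at op 5 discards: ['c', 'd']

Answer: c d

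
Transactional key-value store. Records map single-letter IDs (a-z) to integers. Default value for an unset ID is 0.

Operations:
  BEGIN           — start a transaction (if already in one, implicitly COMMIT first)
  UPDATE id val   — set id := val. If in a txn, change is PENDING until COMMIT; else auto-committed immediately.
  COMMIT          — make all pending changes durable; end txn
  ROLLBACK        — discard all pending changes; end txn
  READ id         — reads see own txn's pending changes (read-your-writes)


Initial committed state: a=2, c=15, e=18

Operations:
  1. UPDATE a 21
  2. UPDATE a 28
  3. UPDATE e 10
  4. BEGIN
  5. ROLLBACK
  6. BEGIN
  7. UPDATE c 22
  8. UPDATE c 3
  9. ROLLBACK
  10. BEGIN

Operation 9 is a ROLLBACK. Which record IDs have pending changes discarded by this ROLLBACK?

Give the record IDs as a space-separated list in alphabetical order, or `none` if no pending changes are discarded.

Answer: c

Derivation:
Initial committed: {a=2, c=15, e=18}
Op 1: UPDATE a=21 (auto-commit; committed a=21)
Op 2: UPDATE a=28 (auto-commit; committed a=28)
Op 3: UPDATE e=10 (auto-commit; committed e=10)
Op 4: BEGIN: in_txn=True, pending={}
Op 5: ROLLBACK: discarded pending []; in_txn=False
Op 6: BEGIN: in_txn=True, pending={}
Op 7: UPDATE c=22 (pending; pending now {c=22})
Op 8: UPDATE c=3 (pending; pending now {c=3})
Op 9: ROLLBACK: discarded pending ['c']; in_txn=False
Op 10: BEGIN: in_txn=True, pending={}
ROLLBACK at op 9 discards: ['c']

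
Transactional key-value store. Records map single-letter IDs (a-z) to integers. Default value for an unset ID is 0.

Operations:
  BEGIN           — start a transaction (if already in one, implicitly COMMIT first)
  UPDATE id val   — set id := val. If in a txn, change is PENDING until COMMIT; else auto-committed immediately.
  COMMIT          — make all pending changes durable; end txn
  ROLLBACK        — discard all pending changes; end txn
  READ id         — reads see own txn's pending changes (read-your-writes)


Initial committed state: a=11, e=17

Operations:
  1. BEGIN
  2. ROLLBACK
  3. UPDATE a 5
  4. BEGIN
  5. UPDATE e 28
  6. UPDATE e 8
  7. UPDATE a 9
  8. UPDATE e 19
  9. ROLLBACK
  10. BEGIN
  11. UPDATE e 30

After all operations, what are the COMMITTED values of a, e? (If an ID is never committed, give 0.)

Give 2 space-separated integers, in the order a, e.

Initial committed: {a=11, e=17}
Op 1: BEGIN: in_txn=True, pending={}
Op 2: ROLLBACK: discarded pending []; in_txn=False
Op 3: UPDATE a=5 (auto-commit; committed a=5)
Op 4: BEGIN: in_txn=True, pending={}
Op 5: UPDATE e=28 (pending; pending now {e=28})
Op 6: UPDATE e=8 (pending; pending now {e=8})
Op 7: UPDATE a=9 (pending; pending now {a=9, e=8})
Op 8: UPDATE e=19 (pending; pending now {a=9, e=19})
Op 9: ROLLBACK: discarded pending ['a', 'e']; in_txn=False
Op 10: BEGIN: in_txn=True, pending={}
Op 11: UPDATE e=30 (pending; pending now {e=30})
Final committed: {a=5, e=17}

Answer: 5 17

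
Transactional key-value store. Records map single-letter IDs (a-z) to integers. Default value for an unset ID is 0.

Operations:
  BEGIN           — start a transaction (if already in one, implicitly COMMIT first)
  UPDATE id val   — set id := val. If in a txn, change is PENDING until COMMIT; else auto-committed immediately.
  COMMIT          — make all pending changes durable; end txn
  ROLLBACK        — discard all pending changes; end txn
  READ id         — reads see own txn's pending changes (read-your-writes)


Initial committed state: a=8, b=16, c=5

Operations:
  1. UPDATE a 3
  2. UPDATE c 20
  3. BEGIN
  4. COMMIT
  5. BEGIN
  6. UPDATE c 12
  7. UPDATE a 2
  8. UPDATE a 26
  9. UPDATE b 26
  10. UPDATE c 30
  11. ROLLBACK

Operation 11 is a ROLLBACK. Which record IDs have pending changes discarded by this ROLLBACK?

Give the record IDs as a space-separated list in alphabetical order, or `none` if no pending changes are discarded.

Answer: a b c

Derivation:
Initial committed: {a=8, b=16, c=5}
Op 1: UPDATE a=3 (auto-commit; committed a=3)
Op 2: UPDATE c=20 (auto-commit; committed c=20)
Op 3: BEGIN: in_txn=True, pending={}
Op 4: COMMIT: merged [] into committed; committed now {a=3, b=16, c=20}
Op 5: BEGIN: in_txn=True, pending={}
Op 6: UPDATE c=12 (pending; pending now {c=12})
Op 7: UPDATE a=2 (pending; pending now {a=2, c=12})
Op 8: UPDATE a=26 (pending; pending now {a=26, c=12})
Op 9: UPDATE b=26 (pending; pending now {a=26, b=26, c=12})
Op 10: UPDATE c=30 (pending; pending now {a=26, b=26, c=30})
Op 11: ROLLBACK: discarded pending ['a', 'b', 'c']; in_txn=False
ROLLBACK at op 11 discards: ['a', 'b', 'c']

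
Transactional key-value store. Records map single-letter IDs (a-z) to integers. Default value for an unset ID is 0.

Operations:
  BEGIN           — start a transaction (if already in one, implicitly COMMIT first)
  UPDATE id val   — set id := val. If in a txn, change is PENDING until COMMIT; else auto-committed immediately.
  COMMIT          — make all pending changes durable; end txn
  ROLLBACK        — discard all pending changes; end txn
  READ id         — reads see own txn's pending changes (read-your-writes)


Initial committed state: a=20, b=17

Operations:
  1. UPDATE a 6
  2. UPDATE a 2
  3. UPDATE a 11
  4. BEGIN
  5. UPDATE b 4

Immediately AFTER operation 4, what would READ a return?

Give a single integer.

Initial committed: {a=20, b=17}
Op 1: UPDATE a=6 (auto-commit; committed a=6)
Op 2: UPDATE a=2 (auto-commit; committed a=2)
Op 3: UPDATE a=11 (auto-commit; committed a=11)
Op 4: BEGIN: in_txn=True, pending={}
After op 4: visible(a) = 11 (pending={}, committed={a=11, b=17})

Answer: 11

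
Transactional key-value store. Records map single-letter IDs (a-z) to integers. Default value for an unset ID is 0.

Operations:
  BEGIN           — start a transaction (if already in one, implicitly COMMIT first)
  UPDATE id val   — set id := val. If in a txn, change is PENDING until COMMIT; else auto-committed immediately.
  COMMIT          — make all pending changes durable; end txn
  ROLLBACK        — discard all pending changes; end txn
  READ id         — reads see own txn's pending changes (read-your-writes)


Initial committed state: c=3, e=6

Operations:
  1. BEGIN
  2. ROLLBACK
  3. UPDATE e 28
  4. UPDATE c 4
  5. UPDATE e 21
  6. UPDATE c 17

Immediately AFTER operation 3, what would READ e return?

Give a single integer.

Answer: 28

Derivation:
Initial committed: {c=3, e=6}
Op 1: BEGIN: in_txn=True, pending={}
Op 2: ROLLBACK: discarded pending []; in_txn=False
Op 3: UPDATE e=28 (auto-commit; committed e=28)
After op 3: visible(e) = 28 (pending={}, committed={c=3, e=28})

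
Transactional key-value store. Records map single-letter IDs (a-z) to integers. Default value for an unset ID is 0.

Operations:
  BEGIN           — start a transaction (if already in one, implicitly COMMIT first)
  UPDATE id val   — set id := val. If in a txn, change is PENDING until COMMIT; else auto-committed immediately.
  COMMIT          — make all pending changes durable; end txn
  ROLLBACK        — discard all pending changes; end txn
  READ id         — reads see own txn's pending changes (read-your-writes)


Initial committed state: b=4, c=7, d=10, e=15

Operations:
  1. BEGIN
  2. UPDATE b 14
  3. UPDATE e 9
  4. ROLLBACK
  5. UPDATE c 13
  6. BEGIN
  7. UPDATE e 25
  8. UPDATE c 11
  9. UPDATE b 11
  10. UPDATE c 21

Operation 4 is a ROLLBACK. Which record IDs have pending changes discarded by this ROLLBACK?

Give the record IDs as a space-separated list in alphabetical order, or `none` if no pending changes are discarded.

Answer: b e

Derivation:
Initial committed: {b=4, c=7, d=10, e=15}
Op 1: BEGIN: in_txn=True, pending={}
Op 2: UPDATE b=14 (pending; pending now {b=14})
Op 3: UPDATE e=9 (pending; pending now {b=14, e=9})
Op 4: ROLLBACK: discarded pending ['b', 'e']; in_txn=False
Op 5: UPDATE c=13 (auto-commit; committed c=13)
Op 6: BEGIN: in_txn=True, pending={}
Op 7: UPDATE e=25 (pending; pending now {e=25})
Op 8: UPDATE c=11 (pending; pending now {c=11, e=25})
Op 9: UPDATE b=11 (pending; pending now {b=11, c=11, e=25})
Op 10: UPDATE c=21 (pending; pending now {b=11, c=21, e=25})
ROLLBACK at op 4 discards: ['b', 'e']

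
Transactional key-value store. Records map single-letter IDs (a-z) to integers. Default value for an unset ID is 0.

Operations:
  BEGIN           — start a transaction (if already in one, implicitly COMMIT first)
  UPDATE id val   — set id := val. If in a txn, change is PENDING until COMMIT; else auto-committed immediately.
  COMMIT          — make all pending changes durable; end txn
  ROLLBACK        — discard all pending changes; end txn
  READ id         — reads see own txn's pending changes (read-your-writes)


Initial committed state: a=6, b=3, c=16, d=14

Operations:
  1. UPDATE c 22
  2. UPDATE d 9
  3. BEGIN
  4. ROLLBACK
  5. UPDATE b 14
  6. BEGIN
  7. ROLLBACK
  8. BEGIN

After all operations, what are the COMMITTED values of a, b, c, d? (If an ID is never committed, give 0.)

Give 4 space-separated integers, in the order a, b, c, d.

Initial committed: {a=6, b=3, c=16, d=14}
Op 1: UPDATE c=22 (auto-commit; committed c=22)
Op 2: UPDATE d=9 (auto-commit; committed d=9)
Op 3: BEGIN: in_txn=True, pending={}
Op 4: ROLLBACK: discarded pending []; in_txn=False
Op 5: UPDATE b=14 (auto-commit; committed b=14)
Op 6: BEGIN: in_txn=True, pending={}
Op 7: ROLLBACK: discarded pending []; in_txn=False
Op 8: BEGIN: in_txn=True, pending={}
Final committed: {a=6, b=14, c=22, d=9}

Answer: 6 14 22 9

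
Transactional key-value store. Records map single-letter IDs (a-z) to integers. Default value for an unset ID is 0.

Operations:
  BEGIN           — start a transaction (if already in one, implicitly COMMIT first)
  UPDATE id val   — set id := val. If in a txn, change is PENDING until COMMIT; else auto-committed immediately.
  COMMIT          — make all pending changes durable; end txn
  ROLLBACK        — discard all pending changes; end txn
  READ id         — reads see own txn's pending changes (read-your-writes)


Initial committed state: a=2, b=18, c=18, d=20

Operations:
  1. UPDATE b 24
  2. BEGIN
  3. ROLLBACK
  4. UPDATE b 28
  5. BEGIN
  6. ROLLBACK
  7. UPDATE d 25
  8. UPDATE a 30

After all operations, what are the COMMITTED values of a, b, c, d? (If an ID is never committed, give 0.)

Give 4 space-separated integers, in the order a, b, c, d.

Initial committed: {a=2, b=18, c=18, d=20}
Op 1: UPDATE b=24 (auto-commit; committed b=24)
Op 2: BEGIN: in_txn=True, pending={}
Op 3: ROLLBACK: discarded pending []; in_txn=False
Op 4: UPDATE b=28 (auto-commit; committed b=28)
Op 5: BEGIN: in_txn=True, pending={}
Op 6: ROLLBACK: discarded pending []; in_txn=False
Op 7: UPDATE d=25 (auto-commit; committed d=25)
Op 8: UPDATE a=30 (auto-commit; committed a=30)
Final committed: {a=30, b=28, c=18, d=25}

Answer: 30 28 18 25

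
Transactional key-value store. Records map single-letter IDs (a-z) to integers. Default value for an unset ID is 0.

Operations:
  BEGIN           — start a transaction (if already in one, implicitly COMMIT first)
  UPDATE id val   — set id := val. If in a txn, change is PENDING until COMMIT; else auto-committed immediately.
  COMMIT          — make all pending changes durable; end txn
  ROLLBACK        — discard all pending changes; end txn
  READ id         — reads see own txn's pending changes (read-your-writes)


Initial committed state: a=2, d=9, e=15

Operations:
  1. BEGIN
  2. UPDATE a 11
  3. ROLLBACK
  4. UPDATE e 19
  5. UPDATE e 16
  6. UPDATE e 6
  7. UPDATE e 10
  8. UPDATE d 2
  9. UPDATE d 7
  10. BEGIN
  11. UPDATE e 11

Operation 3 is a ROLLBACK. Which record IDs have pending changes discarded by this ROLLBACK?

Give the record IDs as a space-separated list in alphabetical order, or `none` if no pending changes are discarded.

Answer: a

Derivation:
Initial committed: {a=2, d=9, e=15}
Op 1: BEGIN: in_txn=True, pending={}
Op 2: UPDATE a=11 (pending; pending now {a=11})
Op 3: ROLLBACK: discarded pending ['a']; in_txn=False
Op 4: UPDATE e=19 (auto-commit; committed e=19)
Op 5: UPDATE e=16 (auto-commit; committed e=16)
Op 6: UPDATE e=6 (auto-commit; committed e=6)
Op 7: UPDATE e=10 (auto-commit; committed e=10)
Op 8: UPDATE d=2 (auto-commit; committed d=2)
Op 9: UPDATE d=7 (auto-commit; committed d=7)
Op 10: BEGIN: in_txn=True, pending={}
Op 11: UPDATE e=11 (pending; pending now {e=11})
ROLLBACK at op 3 discards: ['a']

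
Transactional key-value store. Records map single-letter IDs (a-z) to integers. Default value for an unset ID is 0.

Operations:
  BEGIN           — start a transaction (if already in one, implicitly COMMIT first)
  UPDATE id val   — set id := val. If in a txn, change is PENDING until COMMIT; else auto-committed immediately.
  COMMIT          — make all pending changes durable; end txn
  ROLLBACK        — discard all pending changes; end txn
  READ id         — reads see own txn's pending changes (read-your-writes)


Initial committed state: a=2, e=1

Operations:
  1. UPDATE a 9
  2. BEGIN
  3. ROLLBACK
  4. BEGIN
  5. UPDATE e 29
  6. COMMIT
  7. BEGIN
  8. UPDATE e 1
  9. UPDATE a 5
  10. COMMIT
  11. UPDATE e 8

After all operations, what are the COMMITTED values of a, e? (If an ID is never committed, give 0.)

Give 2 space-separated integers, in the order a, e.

Answer: 5 8

Derivation:
Initial committed: {a=2, e=1}
Op 1: UPDATE a=9 (auto-commit; committed a=9)
Op 2: BEGIN: in_txn=True, pending={}
Op 3: ROLLBACK: discarded pending []; in_txn=False
Op 4: BEGIN: in_txn=True, pending={}
Op 5: UPDATE e=29 (pending; pending now {e=29})
Op 6: COMMIT: merged ['e'] into committed; committed now {a=9, e=29}
Op 7: BEGIN: in_txn=True, pending={}
Op 8: UPDATE e=1 (pending; pending now {e=1})
Op 9: UPDATE a=5 (pending; pending now {a=5, e=1})
Op 10: COMMIT: merged ['a', 'e'] into committed; committed now {a=5, e=1}
Op 11: UPDATE e=8 (auto-commit; committed e=8)
Final committed: {a=5, e=8}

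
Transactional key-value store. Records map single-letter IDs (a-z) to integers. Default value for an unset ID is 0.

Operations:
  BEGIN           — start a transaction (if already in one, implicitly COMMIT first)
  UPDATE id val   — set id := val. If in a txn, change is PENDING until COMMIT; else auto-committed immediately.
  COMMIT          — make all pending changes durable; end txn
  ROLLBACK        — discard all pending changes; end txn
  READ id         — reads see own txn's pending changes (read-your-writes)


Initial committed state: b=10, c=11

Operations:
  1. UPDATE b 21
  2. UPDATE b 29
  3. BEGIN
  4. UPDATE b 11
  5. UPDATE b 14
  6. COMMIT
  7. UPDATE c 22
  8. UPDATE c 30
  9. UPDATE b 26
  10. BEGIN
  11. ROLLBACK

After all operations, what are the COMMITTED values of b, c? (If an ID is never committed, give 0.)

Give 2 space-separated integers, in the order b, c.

Initial committed: {b=10, c=11}
Op 1: UPDATE b=21 (auto-commit; committed b=21)
Op 2: UPDATE b=29 (auto-commit; committed b=29)
Op 3: BEGIN: in_txn=True, pending={}
Op 4: UPDATE b=11 (pending; pending now {b=11})
Op 5: UPDATE b=14 (pending; pending now {b=14})
Op 6: COMMIT: merged ['b'] into committed; committed now {b=14, c=11}
Op 7: UPDATE c=22 (auto-commit; committed c=22)
Op 8: UPDATE c=30 (auto-commit; committed c=30)
Op 9: UPDATE b=26 (auto-commit; committed b=26)
Op 10: BEGIN: in_txn=True, pending={}
Op 11: ROLLBACK: discarded pending []; in_txn=False
Final committed: {b=26, c=30}

Answer: 26 30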